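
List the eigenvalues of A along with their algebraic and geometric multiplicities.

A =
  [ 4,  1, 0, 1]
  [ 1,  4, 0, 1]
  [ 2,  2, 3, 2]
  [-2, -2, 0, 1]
λ = 3: alg = 4, geom = 3

Step 1 — factor the characteristic polynomial to read off the algebraic multiplicities:
  χ_A(x) = (x - 3)^4

Step 2 — compute geometric multiplicities via the rank-nullity identity g(λ) = n − rank(A − λI):
  rank(A − (3)·I) = 1, so dim ker(A − (3)·I) = n − 1 = 3

Summary:
  λ = 3: algebraic multiplicity = 4, geometric multiplicity = 3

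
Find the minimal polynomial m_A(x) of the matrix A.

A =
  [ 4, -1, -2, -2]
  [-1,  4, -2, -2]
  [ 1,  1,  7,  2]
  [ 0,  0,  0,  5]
x^2 - 10*x + 25

The characteristic polynomial is χ_A(x) = (x - 5)^4, so the eigenvalues are known. The minimal polynomial is
  m_A(x) = Π_λ (x − λ)^{k_λ}
where k_λ is the size of the *largest* Jordan block for λ (equivalently, the smallest k with (A − λI)^k v = 0 for every generalised eigenvector v of λ).

  λ = 5: largest Jordan block has size 2, contributing (x − 5)^2

So m_A(x) = (x - 5)^2 = x^2 - 10*x + 25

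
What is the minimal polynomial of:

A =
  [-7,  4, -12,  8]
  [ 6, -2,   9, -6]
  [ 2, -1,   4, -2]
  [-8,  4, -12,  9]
x^2 - 2*x + 1

The characteristic polynomial is χ_A(x) = (x - 1)^4, so the eigenvalues are known. The minimal polynomial is
  m_A(x) = Π_λ (x − λ)^{k_λ}
where k_λ is the size of the *largest* Jordan block for λ (equivalently, the smallest k with (A − λI)^k v = 0 for every generalised eigenvector v of λ).

  λ = 1: largest Jordan block has size 2, contributing (x − 1)^2

So m_A(x) = (x - 1)^2 = x^2 - 2*x + 1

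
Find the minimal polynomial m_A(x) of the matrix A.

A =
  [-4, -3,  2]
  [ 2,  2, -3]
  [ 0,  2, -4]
x^3 + 6*x^2 + 12*x + 8

The characteristic polynomial is χ_A(x) = (x + 2)^3, so the eigenvalues are known. The minimal polynomial is
  m_A(x) = Π_λ (x − λ)^{k_λ}
where k_λ is the size of the *largest* Jordan block for λ (equivalently, the smallest k with (A − λI)^k v = 0 for every generalised eigenvector v of λ).

  λ = -2: largest Jordan block has size 3, contributing (x + 2)^3

So m_A(x) = (x + 2)^3 = x^3 + 6*x^2 + 12*x + 8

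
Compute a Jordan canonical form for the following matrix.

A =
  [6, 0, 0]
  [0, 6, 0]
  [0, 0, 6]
J_1(6) ⊕ J_1(6) ⊕ J_1(6)

The characteristic polynomial is
  det(x·I − A) = x^3 - 18*x^2 + 108*x - 216 = (x - 6)^3

Eigenvalues and multiplicities (the geometric multiplicity of λ is n − rank(A − λI), which equals the number of Jordan blocks for λ):
  λ = 6: algebraic multiplicity = 3, geometric multiplicity = 3

Determining the block sizes for each eigenvalue:
  λ = 6: gm = am = 3, so every block has size 1 → block sizes [1, 1, 1]

Assembling the blocks gives a Jordan form
J =
  [6, 0, 0]
  [0, 6, 0]
  [0, 0, 6]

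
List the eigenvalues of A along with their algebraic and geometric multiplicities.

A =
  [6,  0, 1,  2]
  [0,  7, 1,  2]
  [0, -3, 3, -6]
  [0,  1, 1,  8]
λ = 6: alg = 4, geom = 2

Step 1 — factor the characteristic polynomial to read off the algebraic multiplicities:
  χ_A(x) = (x - 6)^4

Step 2 — compute geometric multiplicities via the rank-nullity identity g(λ) = n − rank(A − λI):
  rank(A − (6)·I) = 2, so dim ker(A − (6)·I) = n − 2 = 2

Summary:
  λ = 6: algebraic multiplicity = 4, geometric multiplicity = 2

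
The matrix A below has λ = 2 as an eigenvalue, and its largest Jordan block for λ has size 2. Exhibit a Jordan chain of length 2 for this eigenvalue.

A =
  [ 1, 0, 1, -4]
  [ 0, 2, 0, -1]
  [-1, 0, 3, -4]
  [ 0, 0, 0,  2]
A Jordan chain for λ = 2 of length 2:
v_1 = (-1, 0, -1, 0)ᵀ
v_2 = (1, 0, 0, 0)ᵀ

Let N = A − (2)·I. We want v_2 with N^2 v_2 = 0 but N^1 v_2 ≠ 0; then v_{j-1} := N · v_j for j = 2, …, 2.

Pick v_2 = (1, 0, 0, 0)ᵀ.
Then v_1 = N · v_2 = (-1, 0, -1, 0)ᵀ.

Sanity check: (A − (2)·I) v_1 = (0, 0, 0, 0)ᵀ = 0. ✓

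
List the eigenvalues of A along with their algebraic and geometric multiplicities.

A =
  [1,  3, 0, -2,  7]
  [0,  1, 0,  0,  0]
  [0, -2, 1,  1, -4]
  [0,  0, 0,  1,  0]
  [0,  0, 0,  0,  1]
λ = 1: alg = 5, geom = 3

Step 1 — factor the characteristic polynomial to read off the algebraic multiplicities:
  χ_A(x) = (x - 1)^5

Step 2 — compute geometric multiplicities via the rank-nullity identity g(λ) = n − rank(A − λI):
  rank(A − (1)·I) = 2, so dim ker(A − (1)·I) = n − 2 = 3

Summary:
  λ = 1: algebraic multiplicity = 5, geometric multiplicity = 3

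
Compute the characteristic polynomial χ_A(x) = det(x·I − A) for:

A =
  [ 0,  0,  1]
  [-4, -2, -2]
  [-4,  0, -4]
x^3 + 6*x^2 + 12*x + 8

Expanding det(x·I − A) (e.g. by cofactor expansion or by noting that A is similar to its Jordan form J, which has the same characteristic polynomial as A) gives
  χ_A(x) = x^3 + 6*x^2 + 12*x + 8
which factors as (x + 2)^3. The eigenvalues (with algebraic multiplicities) are λ = -2 with multiplicity 3.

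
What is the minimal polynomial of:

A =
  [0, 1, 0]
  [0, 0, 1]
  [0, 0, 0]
x^3

The characteristic polynomial is χ_A(x) = x^3, so the eigenvalues are known. The minimal polynomial is
  m_A(x) = Π_λ (x − λ)^{k_λ}
where k_λ is the size of the *largest* Jordan block for λ (equivalently, the smallest k with (A − λI)^k v = 0 for every generalised eigenvector v of λ).

  λ = 0: largest Jordan block has size 3, contributing (x − 0)^3

So m_A(x) = x^3 = x^3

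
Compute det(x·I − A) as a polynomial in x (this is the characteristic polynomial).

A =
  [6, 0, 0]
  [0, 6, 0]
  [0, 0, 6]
x^3 - 18*x^2 + 108*x - 216

Expanding det(x·I − A) (e.g. by cofactor expansion or by noting that A is similar to its Jordan form J, which has the same characteristic polynomial as A) gives
  χ_A(x) = x^3 - 18*x^2 + 108*x - 216
which factors as (x - 6)^3. The eigenvalues (with algebraic multiplicities) are λ = 6 with multiplicity 3.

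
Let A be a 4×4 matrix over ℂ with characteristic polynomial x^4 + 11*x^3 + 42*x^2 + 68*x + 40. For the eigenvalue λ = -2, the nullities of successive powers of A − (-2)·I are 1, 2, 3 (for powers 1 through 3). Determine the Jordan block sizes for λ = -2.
Block sizes for λ = -2: [3]

From the dimensions of kernels of powers, the number of Jordan blocks of size at least j is d_j − d_{j−1} where d_j = dim ker(N^j) (with d_0 = 0). Computing the differences gives [1, 1, 1].
The number of blocks of size exactly k is (#blocks of size ≥ k) − (#blocks of size ≥ k + 1), so the partition is: 1 block(s) of size 3.
In nonincreasing order the block sizes are [3].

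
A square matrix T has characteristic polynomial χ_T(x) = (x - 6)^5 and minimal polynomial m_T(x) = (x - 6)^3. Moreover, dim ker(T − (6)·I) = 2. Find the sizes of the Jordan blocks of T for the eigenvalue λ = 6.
Block sizes for λ = 6: [3, 2]

Step 1 — from the characteristic polynomial, algebraic multiplicity of λ = 6 is 5. From dim ker(T − (6)·I) = 2, there are exactly 2 Jordan blocks for λ = 6.
Step 2 — from the minimal polynomial, the factor (x − 6)^3 tells us the largest block for λ = 6 has size 3.
Step 3 — with total size 5, 2 blocks, and largest block 3, the block sizes (in nonincreasing order) are [3, 2].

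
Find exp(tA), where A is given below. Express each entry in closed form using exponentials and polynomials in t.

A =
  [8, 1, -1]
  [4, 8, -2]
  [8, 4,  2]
e^{tA} =
  [2*t*exp(6*t) + exp(6*t), t*exp(6*t), -t*exp(6*t)]
  [4*t*exp(6*t), 2*t*exp(6*t) + exp(6*t), -2*t*exp(6*t)]
  [8*t*exp(6*t), 4*t*exp(6*t), -4*t*exp(6*t) + exp(6*t)]

Strategy: write A = P · J · P⁻¹ where J is a Jordan canonical form, so e^{tA} = P · e^{tJ} · P⁻¹, and e^{tJ} can be computed block-by-block.

A has Jordan form
J =
  [6, 1, 0]
  [0, 6, 0]
  [0, 0, 6]
(up to reordering of blocks).

Per-block formulas:
  For a 1×1 block at λ = 6: exp(t · [6]) = [e^(6t)].
  For a 2×2 Jordan block J_2(6): exp(t · J_2(6)) = e^(6t)·(I + t·N), where N is the 2×2 nilpotent shift.

After assembling e^{tJ} and conjugating by P, we get:

e^{tA} =
  [2*t*exp(6*t) + exp(6*t), t*exp(6*t), -t*exp(6*t)]
  [4*t*exp(6*t), 2*t*exp(6*t) + exp(6*t), -2*t*exp(6*t)]
  [8*t*exp(6*t), 4*t*exp(6*t), -4*t*exp(6*t) + exp(6*t)]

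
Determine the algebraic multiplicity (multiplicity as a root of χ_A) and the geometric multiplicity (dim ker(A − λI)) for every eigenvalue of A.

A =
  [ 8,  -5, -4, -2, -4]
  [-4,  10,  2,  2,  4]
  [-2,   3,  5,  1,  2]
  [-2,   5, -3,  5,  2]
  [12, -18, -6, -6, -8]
λ = 4: alg = 5, geom = 3

Step 1 — factor the characteristic polynomial to read off the algebraic multiplicities:
  χ_A(x) = (x - 4)^5

Step 2 — compute geometric multiplicities via the rank-nullity identity g(λ) = n − rank(A − λI):
  rank(A − (4)·I) = 2, so dim ker(A − (4)·I) = n − 2 = 3

Summary:
  λ = 4: algebraic multiplicity = 5, geometric multiplicity = 3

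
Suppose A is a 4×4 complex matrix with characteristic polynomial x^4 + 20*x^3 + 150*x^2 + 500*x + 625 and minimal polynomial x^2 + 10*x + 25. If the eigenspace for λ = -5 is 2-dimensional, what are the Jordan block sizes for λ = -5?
Block sizes for λ = -5: [2, 2]

Step 1 — from the characteristic polynomial, algebraic multiplicity of λ = -5 is 4. From dim ker(A − (-5)·I) = 2, there are exactly 2 Jordan blocks for λ = -5.
Step 2 — from the minimal polynomial, the factor (x + 5)^2 tells us the largest block for λ = -5 has size 2.
Step 3 — with total size 4, 2 blocks, and largest block 2, the block sizes (in nonincreasing order) are [2, 2].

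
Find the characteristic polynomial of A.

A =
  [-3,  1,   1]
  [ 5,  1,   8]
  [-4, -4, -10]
x^3 + 12*x^2 + 48*x + 64

Expanding det(x·I − A) (e.g. by cofactor expansion or by noting that A is similar to its Jordan form J, which has the same characteristic polynomial as A) gives
  χ_A(x) = x^3 + 12*x^2 + 48*x + 64
which factors as (x + 4)^3. The eigenvalues (with algebraic multiplicities) are λ = -4 with multiplicity 3.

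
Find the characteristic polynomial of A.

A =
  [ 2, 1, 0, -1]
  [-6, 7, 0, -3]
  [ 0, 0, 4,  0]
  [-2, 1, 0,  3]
x^4 - 16*x^3 + 96*x^2 - 256*x + 256

Expanding det(x·I − A) (e.g. by cofactor expansion or by noting that A is similar to its Jordan form J, which has the same characteristic polynomial as A) gives
  χ_A(x) = x^4 - 16*x^3 + 96*x^2 - 256*x + 256
which factors as (x - 4)^4. The eigenvalues (with algebraic multiplicities) are λ = 4 with multiplicity 4.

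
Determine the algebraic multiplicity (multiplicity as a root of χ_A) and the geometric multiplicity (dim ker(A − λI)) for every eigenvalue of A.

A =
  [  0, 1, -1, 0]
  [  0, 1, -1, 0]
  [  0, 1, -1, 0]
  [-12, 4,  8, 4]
λ = 0: alg = 3, geom = 2; λ = 4: alg = 1, geom = 1

Step 1 — factor the characteristic polynomial to read off the algebraic multiplicities:
  χ_A(x) = x^3*(x - 4)

Step 2 — compute geometric multiplicities via the rank-nullity identity g(λ) = n − rank(A − λI):
  rank(A − (0)·I) = 2, so dim ker(A − (0)·I) = n − 2 = 2
  rank(A − (4)·I) = 3, so dim ker(A − (4)·I) = n − 3 = 1

Summary:
  λ = 0: algebraic multiplicity = 3, geometric multiplicity = 2
  λ = 4: algebraic multiplicity = 1, geometric multiplicity = 1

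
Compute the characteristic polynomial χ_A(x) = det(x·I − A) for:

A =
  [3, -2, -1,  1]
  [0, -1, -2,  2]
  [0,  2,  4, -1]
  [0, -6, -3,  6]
x^4 - 12*x^3 + 54*x^2 - 108*x + 81

Expanding det(x·I − A) (e.g. by cofactor expansion or by noting that A is similar to its Jordan form J, which has the same characteristic polynomial as A) gives
  χ_A(x) = x^4 - 12*x^3 + 54*x^2 - 108*x + 81
which factors as (x - 3)^4. The eigenvalues (with algebraic multiplicities) are λ = 3 with multiplicity 4.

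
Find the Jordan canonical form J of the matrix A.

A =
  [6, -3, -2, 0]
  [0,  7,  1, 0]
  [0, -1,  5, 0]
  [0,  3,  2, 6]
J_3(6) ⊕ J_1(6)

The characteristic polynomial is
  det(x·I − A) = x^4 - 24*x^3 + 216*x^2 - 864*x + 1296 = (x - 6)^4

Eigenvalues and multiplicities (the geometric multiplicity of λ is n − rank(A − λI), which equals the number of Jordan blocks for λ):
  λ = 6: algebraic multiplicity = 4, geometric multiplicity = 2

Determining the block sizes for each eigenvalue:
  λ = 6: with am = 4 and gm = 2, the partition is not yet determined (e.g. several partitions of 4 into 2 parts exist). Let N = A − (6)·I. Computing rank(N^1) = 2, rank(N^2) = 1, rank(N^3) = 0; the number of blocks of size ≥ j is rank(N^{j−1}) − rank(N^j), giving [2, 1, 1]. So we have 1 block(s) of size 3, 1 block(s) of size 1 → block sizes [3, 1]

Assembling the blocks gives a Jordan form
J =
  [6, 1, 0, 0]
  [0, 6, 1, 0]
  [0, 0, 6, 0]
  [0, 0, 0, 6]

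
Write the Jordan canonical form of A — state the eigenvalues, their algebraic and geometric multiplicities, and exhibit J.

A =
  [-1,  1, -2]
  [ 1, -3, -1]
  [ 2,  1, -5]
J_3(-3)

The characteristic polynomial is
  det(x·I − A) = x^3 + 9*x^2 + 27*x + 27 = (x + 3)^3

Eigenvalues and multiplicities (the geometric multiplicity of λ is n − rank(A − λI), which equals the number of Jordan blocks for λ):
  λ = -3: algebraic multiplicity = 3, geometric multiplicity = 1

Determining the block sizes for each eigenvalue:
  λ = -3: one block (gm = 1), so the single block has size am = 3 → block sizes [3]

Assembling the blocks gives a Jordan form
J =
  [-3,  1,  0]
  [ 0, -3,  1]
  [ 0,  0, -3]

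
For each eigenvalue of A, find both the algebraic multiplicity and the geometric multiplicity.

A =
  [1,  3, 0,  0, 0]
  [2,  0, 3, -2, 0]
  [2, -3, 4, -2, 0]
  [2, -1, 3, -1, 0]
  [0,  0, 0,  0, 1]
λ = 1: alg = 5, geom = 3

Step 1 — factor the characteristic polynomial to read off the algebraic multiplicities:
  χ_A(x) = (x - 1)^5

Step 2 — compute geometric multiplicities via the rank-nullity identity g(λ) = n − rank(A − λI):
  rank(A − (1)·I) = 2, so dim ker(A − (1)·I) = n − 2 = 3

Summary:
  λ = 1: algebraic multiplicity = 5, geometric multiplicity = 3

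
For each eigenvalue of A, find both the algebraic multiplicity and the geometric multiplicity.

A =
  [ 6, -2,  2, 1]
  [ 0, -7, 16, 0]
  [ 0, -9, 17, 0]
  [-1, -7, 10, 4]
λ = 5: alg = 4, geom = 2

Step 1 — factor the characteristic polynomial to read off the algebraic multiplicities:
  χ_A(x) = (x - 5)^4

Step 2 — compute geometric multiplicities via the rank-nullity identity g(λ) = n − rank(A − λI):
  rank(A − (5)·I) = 2, so dim ker(A − (5)·I) = n − 2 = 2

Summary:
  λ = 5: algebraic multiplicity = 4, geometric multiplicity = 2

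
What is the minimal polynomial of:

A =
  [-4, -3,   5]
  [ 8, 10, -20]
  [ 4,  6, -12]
x^2 + 4*x + 4

The characteristic polynomial is χ_A(x) = (x + 2)^3, so the eigenvalues are known. The minimal polynomial is
  m_A(x) = Π_λ (x − λ)^{k_λ}
where k_λ is the size of the *largest* Jordan block for λ (equivalently, the smallest k with (A − λI)^k v = 0 for every generalised eigenvector v of λ).

  λ = -2: largest Jordan block has size 2, contributing (x + 2)^2

So m_A(x) = (x + 2)^2 = x^2 + 4*x + 4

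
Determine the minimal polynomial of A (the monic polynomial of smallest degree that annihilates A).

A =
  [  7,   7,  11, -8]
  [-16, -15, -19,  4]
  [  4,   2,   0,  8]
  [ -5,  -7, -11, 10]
x^3 - 3*x - 2

The characteristic polynomial is χ_A(x) = (x - 2)^2*(x + 1)^2, so the eigenvalues are known. The minimal polynomial is
  m_A(x) = Π_λ (x − λ)^{k_λ}
where k_λ is the size of the *largest* Jordan block for λ (equivalently, the smallest k with (A − λI)^k v = 0 for every generalised eigenvector v of λ).

  λ = -1: largest Jordan block has size 2, contributing (x + 1)^2
  λ = 2: largest Jordan block has size 1, contributing (x − 2)

So m_A(x) = (x - 2)*(x + 1)^2 = x^3 - 3*x - 2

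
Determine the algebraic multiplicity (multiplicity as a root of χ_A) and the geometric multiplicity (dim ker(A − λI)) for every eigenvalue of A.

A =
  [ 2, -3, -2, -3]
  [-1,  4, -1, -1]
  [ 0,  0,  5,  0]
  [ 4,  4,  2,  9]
λ = 5: alg = 4, geom = 2

Step 1 — factor the characteristic polynomial to read off the algebraic multiplicities:
  χ_A(x) = (x - 5)^4

Step 2 — compute geometric multiplicities via the rank-nullity identity g(λ) = n − rank(A − λI):
  rank(A − (5)·I) = 2, so dim ker(A − (5)·I) = n − 2 = 2

Summary:
  λ = 5: algebraic multiplicity = 4, geometric multiplicity = 2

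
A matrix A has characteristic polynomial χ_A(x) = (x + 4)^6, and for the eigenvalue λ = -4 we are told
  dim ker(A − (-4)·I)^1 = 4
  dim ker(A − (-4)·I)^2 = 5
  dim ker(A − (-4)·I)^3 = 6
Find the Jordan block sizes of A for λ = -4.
Block sizes for λ = -4: [3, 1, 1, 1]

From the dimensions of kernels of powers, the number of Jordan blocks of size at least j is d_j − d_{j−1} where d_j = dim ker(N^j) (with d_0 = 0). Computing the differences gives [4, 1, 1].
The number of blocks of size exactly k is (#blocks of size ≥ k) − (#blocks of size ≥ k + 1), so the partition is: 3 block(s) of size 1, 1 block(s) of size 3.
In nonincreasing order the block sizes are [3, 1, 1, 1].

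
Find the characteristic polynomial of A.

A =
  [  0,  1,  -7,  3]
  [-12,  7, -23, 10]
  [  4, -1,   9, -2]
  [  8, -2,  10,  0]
x^4 - 16*x^3 + 96*x^2 - 256*x + 256

Expanding det(x·I − A) (e.g. by cofactor expansion or by noting that A is similar to its Jordan form J, which has the same characteristic polynomial as A) gives
  χ_A(x) = x^4 - 16*x^3 + 96*x^2 - 256*x + 256
which factors as (x - 4)^4. The eigenvalues (with algebraic multiplicities) are λ = 4 with multiplicity 4.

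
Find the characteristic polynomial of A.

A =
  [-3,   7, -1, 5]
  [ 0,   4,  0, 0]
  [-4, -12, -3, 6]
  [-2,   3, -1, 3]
x^4 - x^3 - 9*x^2 - 11*x - 4

Expanding det(x·I − A) (e.g. by cofactor expansion or by noting that A is similar to its Jordan form J, which has the same characteristic polynomial as A) gives
  χ_A(x) = x^4 - x^3 - 9*x^2 - 11*x - 4
which factors as (x - 4)*(x + 1)^3. The eigenvalues (with algebraic multiplicities) are λ = -1 with multiplicity 3, λ = 4 with multiplicity 1.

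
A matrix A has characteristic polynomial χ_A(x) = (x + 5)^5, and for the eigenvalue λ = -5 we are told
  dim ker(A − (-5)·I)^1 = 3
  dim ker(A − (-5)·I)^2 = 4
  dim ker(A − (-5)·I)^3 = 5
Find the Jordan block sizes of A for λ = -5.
Block sizes for λ = -5: [3, 1, 1]

From the dimensions of kernels of powers, the number of Jordan blocks of size at least j is d_j − d_{j−1} where d_j = dim ker(N^j) (with d_0 = 0). Computing the differences gives [3, 1, 1].
The number of blocks of size exactly k is (#blocks of size ≥ k) − (#blocks of size ≥ k + 1), so the partition is: 2 block(s) of size 1, 1 block(s) of size 3.
In nonincreasing order the block sizes are [3, 1, 1].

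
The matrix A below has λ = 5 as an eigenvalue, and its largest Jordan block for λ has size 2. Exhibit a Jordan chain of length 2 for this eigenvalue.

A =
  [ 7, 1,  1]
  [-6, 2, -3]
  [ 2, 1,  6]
A Jordan chain for λ = 5 of length 2:
v_1 = (2, -6, 2)ᵀ
v_2 = (1, 0, 0)ᵀ

Let N = A − (5)·I. We want v_2 with N^2 v_2 = 0 but N^1 v_2 ≠ 0; then v_{j-1} := N · v_j for j = 2, …, 2.

Pick v_2 = (1, 0, 0)ᵀ.
Then v_1 = N · v_2 = (2, -6, 2)ᵀ.

Sanity check: (A − (5)·I) v_1 = (0, 0, 0)ᵀ = 0. ✓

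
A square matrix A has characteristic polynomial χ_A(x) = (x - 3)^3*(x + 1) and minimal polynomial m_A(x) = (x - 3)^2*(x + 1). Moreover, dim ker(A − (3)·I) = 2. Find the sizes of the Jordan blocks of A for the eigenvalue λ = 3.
Block sizes for λ = 3: [2, 1]

Step 1 — from the characteristic polynomial, algebraic multiplicity of λ = 3 is 3. From dim ker(A − (3)·I) = 2, there are exactly 2 Jordan blocks for λ = 3.
Step 2 — from the minimal polynomial, the factor (x − 3)^2 tells us the largest block for λ = 3 has size 2.
Step 3 — with total size 3, 2 blocks, and largest block 2, the block sizes (in nonincreasing order) are [2, 1].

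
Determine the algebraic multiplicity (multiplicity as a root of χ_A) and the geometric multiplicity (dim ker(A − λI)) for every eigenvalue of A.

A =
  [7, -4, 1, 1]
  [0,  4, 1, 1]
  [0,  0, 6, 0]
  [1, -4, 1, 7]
λ = 6: alg = 4, geom = 2

Step 1 — factor the characteristic polynomial to read off the algebraic multiplicities:
  χ_A(x) = (x - 6)^4

Step 2 — compute geometric multiplicities via the rank-nullity identity g(λ) = n − rank(A − λI):
  rank(A − (6)·I) = 2, so dim ker(A − (6)·I) = n − 2 = 2

Summary:
  λ = 6: algebraic multiplicity = 4, geometric multiplicity = 2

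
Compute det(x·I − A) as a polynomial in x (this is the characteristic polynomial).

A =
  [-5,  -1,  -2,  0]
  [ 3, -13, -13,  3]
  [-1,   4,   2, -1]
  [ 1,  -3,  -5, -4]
x^4 + 20*x^3 + 150*x^2 + 500*x + 625

Expanding det(x·I − A) (e.g. by cofactor expansion or by noting that A is similar to its Jordan form J, which has the same characteristic polynomial as A) gives
  χ_A(x) = x^4 + 20*x^3 + 150*x^2 + 500*x + 625
which factors as (x + 5)^4. The eigenvalues (with algebraic multiplicities) are λ = -5 with multiplicity 4.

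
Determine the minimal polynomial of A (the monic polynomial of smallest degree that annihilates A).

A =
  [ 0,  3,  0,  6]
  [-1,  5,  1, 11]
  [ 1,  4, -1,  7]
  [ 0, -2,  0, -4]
x^3

The characteristic polynomial is χ_A(x) = x^4, so the eigenvalues are known. The minimal polynomial is
  m_A(x) = Π_λ (x − λ)^{k_λ}
where k_λ is the size of the *largest* Jordan block for λ (equivalently, the smallest k with (A − λI)^k v = 0 for every generalised eigenvector v of λ).

  λ = 0: largest Jordan block has size 3, contributing (x − 0)^3

So m_A(x) = x^3 = x^3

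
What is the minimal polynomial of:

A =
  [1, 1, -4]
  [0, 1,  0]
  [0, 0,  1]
x^2 - 2*x + 1

The characteristic polynomial is χ_A(x) = (x - 1)^3, so the eigenvalues are known. The minimal polynomial is
  m_A(x) = Π_λ (x − λ)^{k_λ}
where k_λ is the size of the *largest* Jordan block for λ (equivalently, the smallest k with (A − λI)^k v = 0 for every generalised eigenvector v of λ).

  λ = 1: largest Jordan block has size 2, contributing (x − 1)^2

So m_A(x) = (x - 1)^2 = x^2 - 2*x + 1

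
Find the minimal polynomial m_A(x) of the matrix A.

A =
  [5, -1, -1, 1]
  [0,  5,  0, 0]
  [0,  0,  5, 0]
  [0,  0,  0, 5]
x^2 - 10*x + 25

The characteristic polynomial is χ_A(x) = (x - 5)^4, so the eigenvalues are known. The minimal polynomial is
  m_A(x) = Π_λ (x − λ)^{k_λ}
where k_λ is the size of the *largest* Jordan block for λ (equivalently, the smallest k with (A − λI)^k v = 0 for every generalised eigenvector v of λ).

  λ = 5: largest Jordan block has size 2, contributing (x − 5)^2

So m_A(x) = (x - 5)^2 = x^2 - 10*x + 25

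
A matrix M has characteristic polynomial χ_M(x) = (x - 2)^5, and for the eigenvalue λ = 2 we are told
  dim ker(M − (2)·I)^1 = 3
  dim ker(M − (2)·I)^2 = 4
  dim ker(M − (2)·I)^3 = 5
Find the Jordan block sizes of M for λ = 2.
Block sizes for λ = 2: [3, 1, 1]

From the dimensions of kernels of powers, the number of Jordan blocks of size at least j is d_j − d_{j−1} where d_j = dim ker(N^j) (with d_0 = 0). Computing the differences gives [3, 1, 1].
The number of blocks of size exactly k is (#blocks of size ≥ k) − (#blocks of size ≥ k + 1), so the partition is: 2 block(s) of size 1, 1 block(s) of size 3.
In nonincreasing order the block sizes are [3, 1, 1].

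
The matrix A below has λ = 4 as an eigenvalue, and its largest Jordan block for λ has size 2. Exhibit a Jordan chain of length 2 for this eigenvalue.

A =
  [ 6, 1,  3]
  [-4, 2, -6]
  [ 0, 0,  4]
A Jordan chain for λ = 4 of length 2:
v_1 = (2, -4, 0)ᵀ
v_2 = (1, 0, 0)ᵀ

Let N = A − (4)·I. We want v_2 with N^2 v_2 = 0 but N^1 v_2 ≠ 0; then v_{j-1} := N · v_j for j = 2, …, 2.

Pick v_2 = (1, 0, 0)ᵀ.
Then v_1 = N · v_2 = (2, -4, 0)ᵀ.

Sanity check: (A − (4)·I) v_1 = (0, 0, 0)ᵀ = 0. ✓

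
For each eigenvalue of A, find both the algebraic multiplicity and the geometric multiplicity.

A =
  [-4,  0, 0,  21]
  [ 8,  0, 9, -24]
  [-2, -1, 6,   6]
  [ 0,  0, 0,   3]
λ = -4: alg = 1, geom = 1; λ = 3: alg = 3, geom = 2

Step 1 — factor the characteristic polynomial to read off the algebraic multiplicities:
  χ_A(x) = (x - 3)^3*(x + 4)

Step 2 — compute geometric multiplicities via the rank-nullity identity g(λ) = n − rank(A − λI):
  rank(A − (-4)·I) = 3, so dim ker(A − (-4)·I) = n − 3 = 1
  rank(A − (3)·I) = 2, so dim ker(A − (3)·I) = n − 2 = 2

Summary:
  λ = -4: algebraic multiplicity = 1, geometric multiplicity = 1
  λ = 3: algebraic multiplicity = 3, geometric multiplicity = 2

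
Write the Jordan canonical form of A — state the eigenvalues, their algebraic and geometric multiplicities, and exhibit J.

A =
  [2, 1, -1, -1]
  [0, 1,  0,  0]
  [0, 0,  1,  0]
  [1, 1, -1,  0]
J_2(1) ⊕ J_1(1) ⊕ J_1(1)

The characteristic polynomial is
  det(x·I − A) = x^4 - 4*x^3 + 6*x^2 - 4*x + 1 = (x - 1)^4

Eigenvalues and multiplicities (the geometric multiplicity of λ is n − rank(A − λI), which equals the number of Jordan blocks for λ):
  λ = 1: algebraic multiplicity = 4, geometric multiplicity = 3

Determining the block sizes for each eigenvalue:
  λ = 1: 3 blocks summing to 4 forces exactly one block of size 2 and the rest size 1 → block sizes [2, 1, 1]

Assembling the blocks gives a Jordan form
J =
  [1, 1, 0, 0]
  [0, 1, 0, 0]
  [0, 0, 1, 0]
  [0, 0, 0, 1]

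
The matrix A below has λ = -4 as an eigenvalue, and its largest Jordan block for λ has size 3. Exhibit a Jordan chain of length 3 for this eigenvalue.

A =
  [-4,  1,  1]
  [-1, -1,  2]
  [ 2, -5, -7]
A Jordan chain for λ = -4 of length 3:
v_1 = (1, 1, -1)ᵀ
v_2 = (0, -1, 2)ᵀ
v_3 = (1, 0, 0)ᵀ

Let N = A − (-4)·I. We want v_3 with N^3 v_3 = 0 but N^2 v_3 ≠ 0; then v_{j-1} := N · v_j for j = 3, …, 2.

Pick v_3 = (1, 0, 0)ᵀ.
Then v_2 = N · v_3 = (0, -1, 2)ᵀ.
Then v_1 = N · v_2 = (1, 1, -1)ᵀ.

Sanity check: (A − (-4)·I) v_1 = (0, 0, 0)ᵀ = 0. ✓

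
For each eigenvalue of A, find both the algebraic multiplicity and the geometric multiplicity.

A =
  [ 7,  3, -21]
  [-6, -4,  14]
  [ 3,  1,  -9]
λ = -2: alg = 3, geom = 2

Step 1 — factor the characteristic polynomial to read off the algebraic multiplicities:
  χ_A(x) = (x + 2)^3

Step 2 — compute geometric multiplicities via the rank-nullity identity g(λ) = n − rank(A − λI):
  rank(A − (-2)·I) = 1, so dim ker(A − (-2)·I) = n − 1 = 2

Summary:
  λ = -2: algebraic multiplicity = 3, geometric multiplicity = 2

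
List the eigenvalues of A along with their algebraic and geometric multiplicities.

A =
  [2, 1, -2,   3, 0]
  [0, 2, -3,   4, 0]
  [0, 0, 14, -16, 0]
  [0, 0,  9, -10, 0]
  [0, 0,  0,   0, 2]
λ = 2: alg = 5, geom = 3

Step 1 — factor the characteristic polynomial to read off the algebraic multiplicities:
  χ_A(x) = (x - 2)^5

Step 2 — compute geometric multiplicities via the rank-nullity identity g(λ) = n − rank(A − λI):
  rank(A − (2)·I) = 2, so dim ker(A − (2)·I) = n − 2 = 3

Summary:
  λ = 2: algebraic multiplicity = 5, geometric multiplicity = 3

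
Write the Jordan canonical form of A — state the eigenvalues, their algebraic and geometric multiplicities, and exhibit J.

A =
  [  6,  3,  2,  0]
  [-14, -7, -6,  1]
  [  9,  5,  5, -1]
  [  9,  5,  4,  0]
J_3(1) ⊕ J_1(1)

The characteristic polynomial is
  det(x·I − A) = x^4 - 4*x^3 + 6*x^2 - 4*x + 1 = (x - 1)^4

Eigenvalues and multiplicities (the geometric multiplicity of λ is n − rank(A − λI), which equals the number of Jordan blocks for λ):
  λ = 1: algebraic multiplicity = 4, geometric multiplicity = 2

Determining the block sizes for each eigenvalue:
  λ = 1: with am = 4 and gm = 2, the partition is not yet determined (e.g. several partitions of 4 into 2 parts exist). Let N = A − (1)·I. Computing rank(N^1) = 2, rank(N^2) = 1, rank(N^3) = 0; the number of blocks of size ≥ j is rank(N^{j−1}) − rank(N^j), giving [2, 1, 1]. So we have 1 block(s) of size 3, 1 block(s) of size 1 → block sizes [3, 1]

Assembling the blocks gives a Jordan form
J =
  [1, 1, 0, 0]
  [0, 1, 1, 0]
  [0, 0, 1, 0]
  [0, 0, 0, 1]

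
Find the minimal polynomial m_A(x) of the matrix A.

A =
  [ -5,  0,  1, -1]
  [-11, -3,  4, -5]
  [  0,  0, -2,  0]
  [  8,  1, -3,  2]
x^3 + 6*x^2 + 12*x + 8

The characteristic polynomial is χ_A(x) = (x + 2)^4, so the eigenvalues are known. The minimal polynomial is
  m_A(x) = Π_λ (x − λ)^{k_λ}
where k_λ is the size of the *largest* Jordan block for λ (equivalently, the smallest k with (A − λI)^k v = 0 for every generalised eigenvector v of λ).

  λ = -2: largest Jordan block has size 3, contributing (x + 2)^3

So m_A(x) = (x + 2)^3 = x^3 + 6*x^2 + 12*x + 8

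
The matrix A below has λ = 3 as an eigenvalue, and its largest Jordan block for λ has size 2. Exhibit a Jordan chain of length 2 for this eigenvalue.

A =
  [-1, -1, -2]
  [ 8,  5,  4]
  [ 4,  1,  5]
A Jordan chain for λ = 3 of length 2:
v_1 = (-4, 8, 4)ᵀ
v_2 = (1, 0, 0)ᵀ

Let N = A − (3)·I. We want v_2 with N^2 v_2 = 0 but N^1 v_2 ≠ 0; then v_{j-1} := N · v_j for j = 2, …, 2.

Pick v_2 = (1, 0, 0)ᵀ.
Then v_1 = N · v_2 = (-4, 8, 4)ᵀ.

Sanity check: (A − (3)·I) v_1 = (0, 0, 0)ᵀ = 0. ✓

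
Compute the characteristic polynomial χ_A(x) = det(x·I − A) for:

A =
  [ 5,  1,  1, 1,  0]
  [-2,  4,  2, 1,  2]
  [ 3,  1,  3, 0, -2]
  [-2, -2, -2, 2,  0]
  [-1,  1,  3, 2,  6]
x^5 - 20*x^4 + 160*x^3 - 640*x^2 + 1280*x - 1024

Expanding det(x·I − A) (e.g. by cofactor expansion or by noting that A is similar to its Jordan form J, which has the same characteristic polynomial as A) gives
  χ_A(x) = x^5 - 20*x^4 + 160*x^3 - 640*x^2 + 1280*x - 1024
which factors as (x - 4)^5. The eigenvalues (with algebraic multiplicities) are λ = 4 with multiplicity 5.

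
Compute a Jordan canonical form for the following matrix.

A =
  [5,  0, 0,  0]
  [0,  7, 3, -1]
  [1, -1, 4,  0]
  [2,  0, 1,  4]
J_3(5) ⊕ J_1(5)

The characteristic polynomial is
  det(x·I − A) = x^4 - 20*x^3 + 150*x^2 - 500*x + 625 = (x - 5)^4

Eigenvalues and multiplicities (the geometric multiplicity of λ is n − rank(A − λI), which equals the number of Jordan blocks for λ):
  λ = 5: algebraic multiplicity = 4, geometric multiplicity = 2

Determining the block sizes for each eigenvalue:
  λ = 5: with am = 4 and gm = 2, the partition is not yet determined (e.g. several partitions of 4 into 2 parts exist). Let N = A − (5)·I. Computing rank(N^1) = 2, rank(N^2) = 1, rank(N^3) = 0; the number of blocks of size ≥ j is rank(N^{j−1}) − rank(N^j), giving [2, 1, 1]. So we have 1 block(s) of size 3, 1 block(s) of size 1 → block sizes [3, 1]

Assembling the blocks gives a Jordan form
J =
  [5, 1, 0, 0]
  [0, 5, 1, 0]
  [0, 0, 5, 0]
  [0, 0, 0, 5]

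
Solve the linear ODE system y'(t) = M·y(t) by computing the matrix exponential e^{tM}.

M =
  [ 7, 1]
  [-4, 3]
e^{tM} =
  [2*t*exp(5*t) + exp(5*t), t*exp(5*t)]
  [-4*t*exp(5*t), -2*t*exp(5*t) + exp(5*t)]

Strategy: write M = P · J · P⁻¹ where J is a Jordan canonical form, so e^{tM} = P · e^{tJ} · P⁻¹, and e^{tJ} can be computed block-by-block.

M has Jordan form
J =
  [5, 1]
  [0, 5]
(up to reordering of blocks).

Per-block formulas:
  For a 2×2 Jordan block J_2(5): exp(t · J_2(5)) = e^(5t)·(I + t·N), where N is the 2×2 nilpotent shift.

After assembling e^{tJ} and conjugating by P, we get:

e^{tM} =
  [2*t*exp(5*t) + exp(5*t), t*exp(5*t)]
  [-4*t*exp(5*t), -2*t*exp(5*t) + exp(5*t)]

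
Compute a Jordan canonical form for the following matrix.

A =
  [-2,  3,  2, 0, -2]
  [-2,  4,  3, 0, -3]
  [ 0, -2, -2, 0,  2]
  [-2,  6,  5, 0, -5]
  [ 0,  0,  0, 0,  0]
J_3(0) ⊕ J_1(0) ⊕ J_1(0)

The characteristic polynomial is
  det(x·I − A) = x^5

Eigenvalues and multiplicities (the geometric multiplicity of λ is n − rank(A − λI), which equals the number of Jordan blocks for λ):
  λ = 0: algebraic multiplicity = 5, geometric multiplicity = 3

Determining the block sizes for each eigenvalue:
  λ = 0: with am = 5 and gm = 3, the partition is not yet determined (e.g. several partitions of 5 into 3 parts exist). Let N = A − (0)·I. Computing rank(N^1) = 2, rank(N^2) = 1, rank(N^3) = 0; the number of blocks of size ≥ j is rank(N^{j−1}) − rank(N^j), giving [3, 1, 1]. So we have 1 block(s) of size 3, 2 block(s) of size 1 → block sizes [3, 1, 1]

Assembling the blocks gives a Jordan form
J =
  [0, 1, 0, 0, 0]
  [0, 0, 1, 0, 0]
  [0, 0, 0, 0, 0]
  [0, 0, 0, 0, 0]
  [0, 0, 0, 0, 0]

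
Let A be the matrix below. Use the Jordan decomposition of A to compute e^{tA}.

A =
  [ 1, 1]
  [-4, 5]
e^{tA} =
  [-2*t*exp(3*t) + exp(3*t), t*exp(3*t)]
  [-4*t*exp(3*t), 2*t*exp(3*t) + exp(3*t)]

Strategy: write A = P · J · P⁻¹ where J is a Jordan canonical form, so e^{tA} = P · e^{tJ} · P⁻¹, and e^{tJ} can be computed block-by-block.

A has Jordan form
J =
  [3, 1]
  [0, 3]
(up to reordering of blocks).

Per-block formulas:
  For a 2×2 Jordan block J_2(3): exp(t · J_2(3)) = e^(3t)·(I + t·N), where N is the 2×2 nilpotent shift.

After assembling e^{tJ} and conjugating by P, we get:

e^{tA} =
  [-2*t*exp(3*t) + exp(3*t), t*exp(3*t)]
  [-4*t*exp(3*t), 2*t*exp(3*t) + exp(3*t)]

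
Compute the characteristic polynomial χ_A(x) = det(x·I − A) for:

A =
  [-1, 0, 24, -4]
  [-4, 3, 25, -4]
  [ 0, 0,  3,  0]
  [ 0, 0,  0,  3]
x^4 - 8*x^3 + 18*x^2 - 27

Expanding det(x·I − A) (e.g. by cofactor expansion or by noting that A is similar to its Jordan form J, which has the same characteristic polynomial as A) gives
  χ_A(x) = x^4 - 8*x^3 + 18*x^2 - 27
which factors as (x - 3)^3*(x + 1). The eigenvalues (with algebraic multiplicities) are λ = -1 with multiplicity 1, λ = 3 with multiplicity 3.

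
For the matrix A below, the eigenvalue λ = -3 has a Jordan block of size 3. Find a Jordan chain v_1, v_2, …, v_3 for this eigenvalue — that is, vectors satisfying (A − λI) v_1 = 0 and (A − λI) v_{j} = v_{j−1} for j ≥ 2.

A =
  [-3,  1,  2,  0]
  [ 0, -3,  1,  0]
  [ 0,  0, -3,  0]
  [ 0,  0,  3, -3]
A Jordan chain for λ = -3 of length 3:
v_1 = (1, 0, 0, 0)ᵀ
v_2 = (2, 1, 0, 3)ᵀ
v_3 = (0, 0, 1, 0)ᵀ

Let N = A − (-3)·I. We want v_3 with N^3 v_3 = 0 but N^2 v_3 ≠ 0; then v_{j-1} := N · v_j for j = 3, …, 2.

Pick v_3 = (0, 0, 1, 0)ᵀ.
Then v_2 = N · v_3 = (2, 1, 0, 3)ᵀ.
Then v_1 = N · v_2 = (1, 0, 0, 0)ᵀ.

Sanity check: (A − (-3)·I) v_1 = (0, 0, 0, 0)ᵀ = 0. ✓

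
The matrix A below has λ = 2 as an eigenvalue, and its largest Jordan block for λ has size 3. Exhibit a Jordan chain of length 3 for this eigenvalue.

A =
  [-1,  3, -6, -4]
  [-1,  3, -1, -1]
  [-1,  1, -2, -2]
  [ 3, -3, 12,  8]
A Jordan chain for λ = 2 of length 3:
v_1 = (-9, -3, -3, 9)ᵀ
v_2 = (-6, -1, -4, 12)ᵀ
v_3 = (0, 0, 1, 0)ᵀ

Let N = A − (2)·I. We want v_3 with N^3 v_3 = 0 but N^2 v_3 ≠ 0; then v_{j-1} := N · v_j for j = 3, …, 2.

Pick v_3 = (0, 0, 1, 0)ᵀ.
Then v_2 = N · v_3 = (-6, -1, -4, 12)ᵀ.
Then v_1 = N · v_2 = (-9, -3, -3, 9)ᵀ.

Sanity check: (A − (2)·I) v_1 = (0, 0, 0, 0)ᵀ = 0. ✓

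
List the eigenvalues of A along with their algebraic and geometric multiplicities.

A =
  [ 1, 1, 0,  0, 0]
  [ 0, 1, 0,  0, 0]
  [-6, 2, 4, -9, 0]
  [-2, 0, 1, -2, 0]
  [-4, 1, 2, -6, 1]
λ = 1: alg = 5, geom = 3

Step 1 — factor the characteristic polynomial to read off the algebraic multiplicities:
  χ_A(x) = (x - 1)^5

Step 2 — compute geometric multiplicities via the rank-nullity identity g(λ) = n − rank(A − λI):
  rank(A − (1)·I) = 2, so dim ker(A − (1)·I) = n − 2 = 3

Summary:
  λ = 1: algebraic multiplicity = 5, geometric multiplicity = 3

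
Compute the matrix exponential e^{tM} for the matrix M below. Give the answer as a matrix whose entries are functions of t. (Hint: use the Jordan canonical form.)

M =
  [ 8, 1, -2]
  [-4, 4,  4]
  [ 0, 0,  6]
e^{tM} =
  [2*t*exp(6*t) + exp(6*t), t*exp(6*t), -2*t*exp(6*t)]
  [-4*t*exp(6*t), -2*t*exp(6*t) + exp(6*t), 4*t*exp(6*t)]
  [0, 0, exp(6*t)]

Strategy: write M = P · J · P⁻¹ where J is a Jordan canonical form, so e^{tM} = P · e^{tJ} · P⁻¹, and e^{tJ} can be computed block-by-block.

M has Jordan form
J =
  [6, 1, 0]
  [0, 6, 0]
  [0, 0, 6]
(up to reordering of blocks).

Per-block formulas:
  For a 1×1 block at λ = 6: exp(t · [6]) = [e^(6t)].
  For a 2×2 Jordan block J_2(6): exp(t · J_2(6)) = e^(6t)·(I + t·N), where N is the 2×2 nilpotent shift.

After assembling e^{tJ} and conjugating by P, we get:

e^{tM} =
  [2*t*exp(6*t) + exp(6*t), t*exp(6*t), -2*t*exp(6*t)]
  [-4*t*exp(6*t), -2*t*exp(6*t) + exp(6*t), 4*t*exp(6*t)]
  [0, 0, exp(6*t)]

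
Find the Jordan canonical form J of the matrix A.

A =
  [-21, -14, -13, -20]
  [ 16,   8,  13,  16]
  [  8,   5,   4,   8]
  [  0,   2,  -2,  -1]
J_3(-3) ⊕ J_1(-1)

The characteristic polynomial is
  det(x·I − A) = x^4 + 10*x^3 + 36*x^2 + 54*x + 27 = (x + 1)*(x + 3)^3

Eigenvalues and multiplicities (the geometric multiplicity of λ is n − rank(A − λI), which equals the number of Jordan blocks for λ):
  λ = -3: algebraic multiplicity = 3, geometric multiplicity = 1
  λ = -1: algebraic multiplicity = 1, geometric multiplicity = 1

Determining the block sizes for each eigenvalue:
  λ = -3: one block (gm = 1), so the single block has size am = 3 → block sizes [3]
  λ = -1: one block (gm = 1), so the single block has size am = 1 → block sizes [1]

Assembling the blocks gives a Jordan form
J =
  [-3,  1,  0,  0]
  [ 0, -3,  1,  0]
  [ 0,  0, -3,  0]
  [ 0,  0,  0, -1]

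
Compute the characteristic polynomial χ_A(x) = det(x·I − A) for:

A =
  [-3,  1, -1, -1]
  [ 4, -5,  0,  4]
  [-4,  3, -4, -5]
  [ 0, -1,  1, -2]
x^4 + 14*x^3 + 72*x^2 + 162*x + 135

Expanding det(x·I − A) (e.g. by cofactor expansion or by noting that A is similar to its Jordan form J, which has the same characteristic polynomial as A) gives
  χ_A(x) = x^4 + 14*x^3 + 72*x^2 + 162*x + 135
which factors as (x + 3)^3*(x + 5). The eigenvalues (with algebraic multiplicities) are λ = -5 with multiplicity 1, λ = -3 with multiplicity 3.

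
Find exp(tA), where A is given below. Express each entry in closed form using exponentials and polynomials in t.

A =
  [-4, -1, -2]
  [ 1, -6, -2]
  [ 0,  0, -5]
e^{tA} =
  [t*exp(-5*t) + exp(-5*t), -t*exp(-5*t), -2*t*exp(-5*t)]
  [t*exp(-5*t), -t*exp(-5*t) + exp(-5*t), -2*t*exp(-5*t)]
  [0, 0, exp(-5*t)]

Strategy: write A = P · J · P⁻¹ where J is a Jordan canonical form, so e^{tA} = P · e^{tJ} · P⁻¹, and e^{tJ} can be computed block-by-block.

A has Jordan form
J =
  [-5,  1,  0]
  [ 0, -5,  0]
  [ 0,  0, -5]
(up to reordering of blocks).

Per-block formulas:
  For a 1×1 block at λ = -5: exp(t · [-5]) = [e^(-5t)].
  For a 2×2 Jordan block J_2(-5): exp(t · J_2(-5)) = e^(-5t)·(I + t·N), where N is the 2×2 nilpotent shift.

After assembling e^{tJ} and conjugating by P, we get:

e^{tA} =
  [t*exp(-5*t) + exp(-5*t), -t*exp(-5*t), -2*t*exp(-5*t)]
  [t*exp(-5*t), -t*exp(-5*t) + exp(-5*t), -2*t*exp(-5*t)]
  [0, 0, exp(-5*t)]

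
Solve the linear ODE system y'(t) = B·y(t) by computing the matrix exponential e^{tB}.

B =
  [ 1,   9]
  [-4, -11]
e^{tB} =
  [6*t*exp(-5*t) + exp(-5*t), 9*t*exp(-5*t)]
  [-4*t*exp(-5*t), -6*t*exp(-5*t) + exp(-5*t)]

Strategy: write B = P · J · P⁻¹ where J is a Jordan canonical form, so e^{tB} = P · e^{tJ} · P⁻¹, and e^{tJ} can be computed block-by-block.

B has Jordan form
J =
  [-5,  1]
  [ 0, -5]
(up to reordering of blocks).

Per-block formulas:
  For a 2×2 Jordan block J_2(-5): exp(t · J_2(-5)) = e^(-5t)·(I + t·N), where N is the 2×2 nilpotent shift.

After assembling e^{tJ} and conjugating by P, we get:

e^{tB} =
  [6*t*exp(-5*t) + exp(-5*t), 9*t*exp(-5*t)]
  [-4*t*exp(-5*t), -6*t*exp(-5*t) + exp(-5*t)]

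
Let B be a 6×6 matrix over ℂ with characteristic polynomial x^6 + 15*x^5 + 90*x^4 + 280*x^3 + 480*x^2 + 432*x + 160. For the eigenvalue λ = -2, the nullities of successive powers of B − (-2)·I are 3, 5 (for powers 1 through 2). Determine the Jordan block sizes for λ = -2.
Block sizes for λ = -2: [2, 2, 1]

From the dimensions of kernels of powers, the number of Jordan blocks of size at least j is d_j − d_{j−1} where d_j = dim ker(N^j) (with d_0 = 0). Computing the differences gives [3, 2].
The number of blocks of size exactly k is (#blocks of size ≥ k) − (#blocks of size ≥ k + 1), so the partition is: 1 block(s) of size 1, 2 block(s) of size 2.
In nonincreasing order the block sizes are [2, 2, 1].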